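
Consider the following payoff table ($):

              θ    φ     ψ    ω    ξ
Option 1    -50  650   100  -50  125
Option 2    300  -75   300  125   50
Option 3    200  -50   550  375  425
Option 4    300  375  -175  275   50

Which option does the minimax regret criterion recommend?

Column bests: θ=300, φ=650, ψ=550, ω=375, ξ=425.
Option 1 regrets: 350, 0, 450, 425, 300 → max 450
Option 2 regrets: 0, 725, 250, 250, 375 → max 725
Option 3 regrets: 100, 700, 0, 0, 0 → max 700
Option 4 regrets: 0, 275, 725, 100, 375 → max 725
Smallest max regret = 450 → Option 1.

Option 1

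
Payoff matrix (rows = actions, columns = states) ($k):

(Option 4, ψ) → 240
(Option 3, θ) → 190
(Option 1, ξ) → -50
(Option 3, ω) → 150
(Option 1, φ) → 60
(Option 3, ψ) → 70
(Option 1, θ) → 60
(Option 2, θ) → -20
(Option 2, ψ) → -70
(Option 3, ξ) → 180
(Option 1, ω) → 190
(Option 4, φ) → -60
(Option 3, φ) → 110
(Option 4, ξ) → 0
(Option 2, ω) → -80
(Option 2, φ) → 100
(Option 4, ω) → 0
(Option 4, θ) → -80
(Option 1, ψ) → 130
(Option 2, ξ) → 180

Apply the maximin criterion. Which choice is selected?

Option 3

Row minima: Option 1=-50, Option 2=-80, Option 3=70, Option 4=-80
Best worst-case = 70 → Option 3.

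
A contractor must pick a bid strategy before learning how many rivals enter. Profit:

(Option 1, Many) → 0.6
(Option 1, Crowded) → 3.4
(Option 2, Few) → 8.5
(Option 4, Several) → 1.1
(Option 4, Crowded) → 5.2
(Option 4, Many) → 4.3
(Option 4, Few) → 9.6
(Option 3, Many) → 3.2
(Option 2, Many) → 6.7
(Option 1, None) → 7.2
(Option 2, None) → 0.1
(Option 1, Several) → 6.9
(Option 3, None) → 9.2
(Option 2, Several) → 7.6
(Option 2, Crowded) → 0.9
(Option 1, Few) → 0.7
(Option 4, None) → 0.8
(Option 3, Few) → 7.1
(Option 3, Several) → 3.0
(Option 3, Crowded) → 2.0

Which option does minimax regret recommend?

Option 3

Column bests: None=9.2, Few=9.6, Several=7.6, Many=6.7, Crowded=5.2.
Option 1 regrets: 2.0, 8.9, 0.7, 6.1, 1.8 → max 8.9
Option 2 regrets: 9.1, 1.1, 0.0, 0.0, 4.3 → max 9.1
Option 3 regrets: 0.0, 2.5, 4.6, 3.5, 3.2 → max 4.6
Option 4 regrets: 8.4, 0.0, 6.5, 2.4, 0.0 → max 8.4
Smallest max regret = 4.6 → Option 3.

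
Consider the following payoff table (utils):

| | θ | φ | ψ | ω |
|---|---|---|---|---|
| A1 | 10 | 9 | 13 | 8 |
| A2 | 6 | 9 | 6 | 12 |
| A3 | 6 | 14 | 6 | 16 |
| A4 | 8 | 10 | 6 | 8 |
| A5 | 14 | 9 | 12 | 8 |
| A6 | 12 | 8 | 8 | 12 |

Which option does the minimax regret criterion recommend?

A6

Column bests: θ=14, φ=14, ψ=13, ω=16.
A1 regrets: 4, 5, 0, 8 → max 8
A2 regrets: 8, 5, 7, 4 → max 8
A3 regrets: 8, 0, 7, 0 → max 8
A4 regrets: 6, 4, 7, 8 → max 8
A5 regrets: 0, 5, 1, 8 → max 8
A6 regrets: 2, 6, 5, 4 → max 6
Smallest max regret = 6 → A6.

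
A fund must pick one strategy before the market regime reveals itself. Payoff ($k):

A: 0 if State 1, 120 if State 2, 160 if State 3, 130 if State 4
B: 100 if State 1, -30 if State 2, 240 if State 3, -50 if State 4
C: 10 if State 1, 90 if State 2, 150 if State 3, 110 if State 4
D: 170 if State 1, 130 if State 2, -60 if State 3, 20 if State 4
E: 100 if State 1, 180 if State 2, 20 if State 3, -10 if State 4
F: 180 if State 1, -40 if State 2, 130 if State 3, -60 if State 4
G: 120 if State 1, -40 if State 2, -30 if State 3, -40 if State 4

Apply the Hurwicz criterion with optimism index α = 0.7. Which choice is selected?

B

A: 0.7·160 + 0.3·0 = 112
B: 0.7·240 + 0.3·(-50) = 153
C: 0.7·150 + 0.3·10 = 108
D: 0.7·170 + 0.3·(-60) = 101
E: 0.7·180 + 0.3·(-10) = 123
F: 0.7·180 + 0.3·(-60) = 108
G: 0.7·120 + 0.3·(-40) = 72
Highest Hurwicz score = 153 → B.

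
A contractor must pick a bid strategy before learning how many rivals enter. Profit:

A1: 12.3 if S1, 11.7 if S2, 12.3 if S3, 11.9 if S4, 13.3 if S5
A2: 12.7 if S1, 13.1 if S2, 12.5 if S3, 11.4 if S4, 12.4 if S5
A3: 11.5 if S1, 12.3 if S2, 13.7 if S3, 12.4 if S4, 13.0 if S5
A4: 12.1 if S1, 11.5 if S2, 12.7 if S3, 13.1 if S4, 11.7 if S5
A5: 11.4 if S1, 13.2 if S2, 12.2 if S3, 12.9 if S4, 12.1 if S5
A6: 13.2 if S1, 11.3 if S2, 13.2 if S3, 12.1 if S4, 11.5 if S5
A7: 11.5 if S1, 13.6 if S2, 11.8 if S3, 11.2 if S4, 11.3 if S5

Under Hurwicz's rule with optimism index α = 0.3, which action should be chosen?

A1: 0.3·13.3 + 0.7·11.7 = 12.18
A2: 0.3·13.1 + 0.7·11.4 = 11.91
A3: 0.3·13.7 + 0.7·11.5 = 12.16
A4: 0.3·13.1 + 0.7·11.5 = 11.98
A5: 0.3·13.2 + 0.7·11.4 = 11.94
A6: 0.3·13.2 + 0.7·11.3 = 11.87
A7: 0.3·13.6 + 0.7·11.2 = 11.92
Highest Hurwicz score = 12.18 → A1.

A1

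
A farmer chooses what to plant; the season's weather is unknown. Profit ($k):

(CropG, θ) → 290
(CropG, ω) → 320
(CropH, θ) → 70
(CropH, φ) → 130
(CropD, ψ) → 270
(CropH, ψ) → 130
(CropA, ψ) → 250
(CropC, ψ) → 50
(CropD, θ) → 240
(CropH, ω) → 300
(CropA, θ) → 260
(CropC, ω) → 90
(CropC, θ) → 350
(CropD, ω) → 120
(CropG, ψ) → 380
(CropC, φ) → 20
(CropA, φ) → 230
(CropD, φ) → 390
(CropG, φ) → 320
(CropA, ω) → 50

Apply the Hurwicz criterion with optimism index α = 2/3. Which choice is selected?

CropG

CropD: 2/3·390 + 1/3·120 = 300
CropG: 2/3·380 + 1/3·290 = 350
CropH: 2/3·300 + 1/3·70 = 670/3
CropC: 2/3·350 + 1/3·20 = 240
CropA: 2/3·260 + 1/3·50 = 190
Highest Hurwicz score = 350 → CropG.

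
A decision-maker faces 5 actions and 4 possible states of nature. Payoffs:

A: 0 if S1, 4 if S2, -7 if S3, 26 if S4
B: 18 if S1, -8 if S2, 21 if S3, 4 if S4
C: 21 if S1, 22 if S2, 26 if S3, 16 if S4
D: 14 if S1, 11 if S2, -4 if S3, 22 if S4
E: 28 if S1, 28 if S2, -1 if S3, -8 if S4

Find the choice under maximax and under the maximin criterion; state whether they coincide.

Row maxima: A=26, B=21, C=26, D=22, E=28
Best best-case = 28 → E.
Row minima: A=-7, B=-8, C=16, D=-4, E=-8
Best worst-case = 16 → C.

maximax → E; maximin → C (disagree)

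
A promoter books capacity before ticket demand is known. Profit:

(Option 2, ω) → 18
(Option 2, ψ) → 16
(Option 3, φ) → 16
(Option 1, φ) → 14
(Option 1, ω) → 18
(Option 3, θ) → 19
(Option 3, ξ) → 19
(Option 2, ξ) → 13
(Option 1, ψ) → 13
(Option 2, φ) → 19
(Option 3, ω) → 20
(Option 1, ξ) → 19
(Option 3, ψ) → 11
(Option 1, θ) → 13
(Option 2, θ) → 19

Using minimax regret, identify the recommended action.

Column bests: θ=19, φ=19, ψ=16, ω=20, ξ=19.
Option 1 regrets: 6, 5, 3, 2, 0 → max 6
Option 2 regrets: 0, 0, 0, 2, 6 → max 6
Option 3 regrets: 0, 3, 5, 0, 0 → max 5
Smallest max regret = 5 → Option 3.

Option 3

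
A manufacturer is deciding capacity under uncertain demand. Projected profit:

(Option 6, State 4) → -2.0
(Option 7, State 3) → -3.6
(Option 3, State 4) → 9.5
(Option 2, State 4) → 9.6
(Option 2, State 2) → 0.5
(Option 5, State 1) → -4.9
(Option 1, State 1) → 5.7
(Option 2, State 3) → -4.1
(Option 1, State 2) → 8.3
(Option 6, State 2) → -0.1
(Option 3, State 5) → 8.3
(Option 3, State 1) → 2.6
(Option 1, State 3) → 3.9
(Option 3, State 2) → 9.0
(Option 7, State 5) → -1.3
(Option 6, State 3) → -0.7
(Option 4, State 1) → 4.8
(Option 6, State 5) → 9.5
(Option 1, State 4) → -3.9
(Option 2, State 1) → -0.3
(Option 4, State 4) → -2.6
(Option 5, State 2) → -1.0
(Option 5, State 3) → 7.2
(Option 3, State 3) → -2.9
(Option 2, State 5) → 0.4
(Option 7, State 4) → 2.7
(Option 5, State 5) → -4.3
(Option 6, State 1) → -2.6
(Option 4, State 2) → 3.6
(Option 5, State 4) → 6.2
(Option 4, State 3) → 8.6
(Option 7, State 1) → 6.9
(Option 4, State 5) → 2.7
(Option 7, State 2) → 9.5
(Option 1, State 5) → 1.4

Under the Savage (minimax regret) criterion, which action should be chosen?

Option 3

Column bests: State 1=6.9, State 2=9.5, State 3=8.6, State 4=9.6, State 5=9.5.
Option 1 regrets: 1.2, 1.2, 4.7, 13.5, 8.1 → max 13.5
Option 2 regrets: 7.2, 9.0, 12.7, 0.0, 9.1 → max 12.7
Option 3 regrets: 4.3, 0.5, 11.5, 0.1, 1.2 → max 11.5
Option 4 regrets: 2.1, 5.9, 0.0, 12.2, 6.8 → max 12.2
Option 5 regrets: 11.8, 10.5, 1.4, 3.4, 13.8 → max 13.8
Option 6 regrets: 9.5, 9.6, 9.3, 11.6, 0.0 → max 11.6
Option 7 regrets: 0.0, 0.0, 12.2, 6.9, 10.8 → max 12.2
Smallest max regret = 11.5 → Option 3.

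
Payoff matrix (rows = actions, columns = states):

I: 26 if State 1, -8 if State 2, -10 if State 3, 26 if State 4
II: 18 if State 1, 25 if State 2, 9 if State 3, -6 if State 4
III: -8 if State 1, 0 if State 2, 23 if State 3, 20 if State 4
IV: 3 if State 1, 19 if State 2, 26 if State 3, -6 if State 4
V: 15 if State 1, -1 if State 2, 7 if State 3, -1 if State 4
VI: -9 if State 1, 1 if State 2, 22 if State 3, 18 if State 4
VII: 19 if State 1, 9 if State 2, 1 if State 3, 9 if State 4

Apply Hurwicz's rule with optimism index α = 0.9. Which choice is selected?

IV

I: 0.9·26 + 0.1·(-10) = 22.4
II: 0.9·25 + 0.1·(-6) = 21.9
III: 0.9·23 + 0.1·(-8) = 19.9
IV: 0.9·26 + 0.1·(-6) = 22.8
V: 0.9·15 + 0.1·(-1) = 13.4
VI: 0.9·22 + 0.1·(-9) = 18.9
VII: 0.9·19 + 0.1·1 = 17.2
Highest Hurwicz score = 22.8 → IV.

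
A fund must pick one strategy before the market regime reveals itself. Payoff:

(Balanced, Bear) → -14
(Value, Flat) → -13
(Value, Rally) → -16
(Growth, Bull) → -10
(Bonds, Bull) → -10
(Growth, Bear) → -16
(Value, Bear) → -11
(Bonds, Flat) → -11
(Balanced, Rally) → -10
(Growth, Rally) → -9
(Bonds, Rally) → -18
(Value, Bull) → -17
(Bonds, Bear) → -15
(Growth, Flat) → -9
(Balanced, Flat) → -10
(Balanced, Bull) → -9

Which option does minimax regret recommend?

Balanced

Column bests: Bear=-11, Flat=-9, Bull=-9, Rally=-9.
Bonds regrets: 4, 2, 1, 9 → max 9
Growth regrets: 5, 0, 1, 0 → max 5
Balanced regrets: 3, 1, 0, 1 → max 3
Value regrets: 0, 4, 8, 7 → max 8
Smallest max regret = 3 → Balanced.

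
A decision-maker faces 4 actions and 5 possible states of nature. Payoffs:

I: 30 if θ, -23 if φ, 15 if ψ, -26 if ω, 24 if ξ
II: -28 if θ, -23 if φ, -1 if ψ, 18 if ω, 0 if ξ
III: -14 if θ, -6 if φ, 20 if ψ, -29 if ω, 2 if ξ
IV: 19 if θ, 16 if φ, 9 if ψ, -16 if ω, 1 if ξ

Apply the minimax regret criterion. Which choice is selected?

Column bests: θ=30, φ=16, ψ=20, ω=18, ξ=24.
I regrets: 0, 39, 5, 44, 0 → max 44
II regrets: 58, 39, 21, 0, 24 → max 58
III regrets: 44, 22, 0, 47, 22 → max 47
IV regrets: 11, 0, 11, 34, 23 → max 34
Smallest max regret = 34 → IV.

IV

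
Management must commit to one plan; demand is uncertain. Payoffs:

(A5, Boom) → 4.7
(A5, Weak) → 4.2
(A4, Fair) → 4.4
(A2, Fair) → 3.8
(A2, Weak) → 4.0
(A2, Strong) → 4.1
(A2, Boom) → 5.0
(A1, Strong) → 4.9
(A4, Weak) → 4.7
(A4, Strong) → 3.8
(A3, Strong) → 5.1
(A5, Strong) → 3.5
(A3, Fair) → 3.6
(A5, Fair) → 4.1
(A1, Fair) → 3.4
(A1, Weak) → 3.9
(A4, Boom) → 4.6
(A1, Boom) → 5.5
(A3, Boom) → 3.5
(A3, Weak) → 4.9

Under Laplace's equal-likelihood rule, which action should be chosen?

Row averages: A1=4.425, A2=4.225, A3=4.275, A4=4.375, A5=4.125
Highest average = 4.425 → A1.

A1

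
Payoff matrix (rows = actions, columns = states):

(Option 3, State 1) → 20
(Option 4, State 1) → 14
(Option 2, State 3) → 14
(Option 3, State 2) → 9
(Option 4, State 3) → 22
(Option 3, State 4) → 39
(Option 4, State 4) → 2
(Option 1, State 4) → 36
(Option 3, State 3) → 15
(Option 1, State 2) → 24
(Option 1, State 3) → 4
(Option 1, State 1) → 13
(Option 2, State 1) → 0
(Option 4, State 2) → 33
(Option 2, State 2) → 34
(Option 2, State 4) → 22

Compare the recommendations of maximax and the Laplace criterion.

maximax → Option 3; laplace → Option 3 (agree)

Row maxima: Option 1=36, Option 2=34, Option 3=39, Option 4=33
Best best-case = 39 → Option 3.
Row averages: Option 1=19.25, Option 2=17.5, Option 3=20.75, Option 4=17.75
Highest average = 20.75 → Option 3.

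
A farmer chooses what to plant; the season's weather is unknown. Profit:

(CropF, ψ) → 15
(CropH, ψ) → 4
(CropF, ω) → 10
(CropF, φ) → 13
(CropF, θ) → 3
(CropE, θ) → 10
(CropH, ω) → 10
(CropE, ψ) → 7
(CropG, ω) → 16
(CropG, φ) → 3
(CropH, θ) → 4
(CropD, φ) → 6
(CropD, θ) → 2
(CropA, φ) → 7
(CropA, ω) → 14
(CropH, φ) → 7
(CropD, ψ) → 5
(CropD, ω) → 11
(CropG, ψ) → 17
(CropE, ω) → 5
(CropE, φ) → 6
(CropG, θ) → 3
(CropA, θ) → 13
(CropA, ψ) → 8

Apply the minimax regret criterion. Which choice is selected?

CropA

Column bests: θ=13, φ=13, ψ=17, ω=16.
CropD regrets: 11, 7, 12, 5 → max 12
CropA regrets: 0, 6, 9, 2 → max 9
CropE regrets: 3, 7, 10, 11 → max 11
CropH regrets: 9, 6, 13, 6 → max 13
CropG regrets: 10, 10, 0, 0 → max 10
CropF regrets: 10, 0, 2, 6 → max 10
Smallest max regret = 9 → CropA.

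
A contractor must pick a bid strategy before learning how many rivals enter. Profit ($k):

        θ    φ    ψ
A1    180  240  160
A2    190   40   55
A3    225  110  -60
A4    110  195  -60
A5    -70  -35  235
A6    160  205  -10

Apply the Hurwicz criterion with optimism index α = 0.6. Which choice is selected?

A1

A1: 0.6·240 + 0.4·160 = 208
A2: 0.6·190 + 0.4·40 = 130
A3: 0.6·225 + 0.4·(-60) = 111
A4: 0.6·195 + 0.4·(-60) = 93
A5: 0.6·235 + 0.4·(-70) = 113
A6: 0.6·205 + 0.4·(-10) = 119
Highest Hurwicz score = 208 → A1.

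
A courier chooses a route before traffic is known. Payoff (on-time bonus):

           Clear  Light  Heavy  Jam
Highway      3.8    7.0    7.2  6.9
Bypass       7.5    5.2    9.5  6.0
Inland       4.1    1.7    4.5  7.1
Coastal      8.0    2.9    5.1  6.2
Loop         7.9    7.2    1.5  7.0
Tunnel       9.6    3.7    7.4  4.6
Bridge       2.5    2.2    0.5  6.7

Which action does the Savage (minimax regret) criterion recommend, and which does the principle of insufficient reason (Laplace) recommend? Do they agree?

minimax regret → Bypass; laplace → Bypass (agree)

Column bests: Clear=9.6, Light=7.2, Heavy=9.5, Jam=7.1.
Highway regrets: 5.8, 0.2, 2.3, 0.2 → max 5.8
Bypass regrets: 2.1, 2.0, 0.0, 1.1 → max 2.1
Inland regrets: 5.5, 5.5, 5.0, 0.0 → max 5.5
Coastal regrets: 1.6, 4.3, 4.4, 0.9 → max 4.4
Loop regrets: 1.7, 0.0, 8.0, 0.1 → max 8.0
Tunnel regrets: 0.0, 3.5, 2.1, 2.5 → max 3.5
Bridge regrets: 7.1, 5.0, 9.0, 0.4 → max 9.0
Smallest max regret = 2.1 → Bypass.
Row averages: Highway=6.225, Bypass=7.05, Inland=4.35, Coastal=5.55, Loop=5.9, Tunnel=6.325, Bridge=2.975
Highest average = 7.05 → Bypass.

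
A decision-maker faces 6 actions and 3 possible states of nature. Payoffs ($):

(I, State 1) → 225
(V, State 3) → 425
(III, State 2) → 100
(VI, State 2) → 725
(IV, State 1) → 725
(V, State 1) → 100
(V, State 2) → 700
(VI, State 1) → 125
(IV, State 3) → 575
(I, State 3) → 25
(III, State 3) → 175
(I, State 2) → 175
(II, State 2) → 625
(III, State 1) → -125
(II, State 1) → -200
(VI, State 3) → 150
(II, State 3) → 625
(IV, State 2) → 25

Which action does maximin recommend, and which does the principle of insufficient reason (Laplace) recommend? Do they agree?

maximin → VI; laplace → IV (disagree)

Row minima: I=25, II=-200, III=-125, IV=25, V=100, VI=125
Best worst-case = 125 → VI.
Row averages: I=425/3, II=350, III=50, IV=1325/3, V=1225/3, VI=1000/3
Highest average = 1325/3 → IV.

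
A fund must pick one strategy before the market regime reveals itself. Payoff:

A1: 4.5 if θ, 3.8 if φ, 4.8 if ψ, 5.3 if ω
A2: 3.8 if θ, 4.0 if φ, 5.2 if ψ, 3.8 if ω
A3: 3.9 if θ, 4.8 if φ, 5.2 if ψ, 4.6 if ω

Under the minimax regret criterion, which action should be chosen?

A3

Column bests: θ=4.5, φ=4.8, ψ=5.2, ω=5.3.
A1 regrets: 0.0, 1.0, 0.4, 0.0 → max 1.0
A2 regrets: 0.7, 0.8, 0.0, 1.5 → max 1.5
A3 regrets: 0.6, 0.0, 0.0, 0.7 → max 0.7
Smallest max regret = 0.7 → A3.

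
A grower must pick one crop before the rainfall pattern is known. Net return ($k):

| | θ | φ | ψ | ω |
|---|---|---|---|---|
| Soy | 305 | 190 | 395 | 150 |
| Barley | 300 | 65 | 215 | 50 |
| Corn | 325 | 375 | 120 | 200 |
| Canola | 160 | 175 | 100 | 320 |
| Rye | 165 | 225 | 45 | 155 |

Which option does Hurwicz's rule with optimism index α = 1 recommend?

Soy: 1·395 + 0·150 = 395
Barley: 1·300 + 0·50 = 300
Corn: 1·375 + 0·120 = 375
Canola: 1·320 + 0·100 = 320
Rye: 1·225 + 0·45 = 225
Highest Hurwicz score = 395 → Soy.

Soy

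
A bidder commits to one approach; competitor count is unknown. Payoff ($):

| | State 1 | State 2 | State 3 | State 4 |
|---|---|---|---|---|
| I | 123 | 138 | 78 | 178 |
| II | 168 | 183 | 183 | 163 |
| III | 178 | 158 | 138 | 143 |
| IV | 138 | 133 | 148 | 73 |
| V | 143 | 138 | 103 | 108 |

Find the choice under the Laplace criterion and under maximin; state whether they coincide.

laplace → II; maximin → II (agree)

Row averages: I=129.25, II=174.25, III=154.25, IV=123, V=123
Highest average = 174.25 → II.
Row minima: I=78, II=163, III=138, IV=73, V=103
Best worst-case = 163 → II.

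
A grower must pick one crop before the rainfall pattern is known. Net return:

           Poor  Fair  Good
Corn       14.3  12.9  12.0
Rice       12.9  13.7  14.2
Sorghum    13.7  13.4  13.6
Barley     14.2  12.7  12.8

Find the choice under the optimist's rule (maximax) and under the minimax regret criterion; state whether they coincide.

maximax → Corn; minimax regret → Sorghum (disagree)

Row maxima: Corn=14.3, Rice=14.2, Sorghum=13.7, Barley=14.2
Best best-case = 14.3 → Corn.
Column bests: Poor=14.3, Fair=13.7, Good=14.2.
Corn regrets: 0.0, 0.8, 2.2 → max 2.2
Rice regrets: 1.4, 0.0, 0.0 → max 1.4
Sorghum regrets: 0.6, 0.3, 0.6 → max 0.6
Barley regrets: 0.1, 1.0, 1.4 → max 1.4
Smallest max regret = 0.6 → Sorghum.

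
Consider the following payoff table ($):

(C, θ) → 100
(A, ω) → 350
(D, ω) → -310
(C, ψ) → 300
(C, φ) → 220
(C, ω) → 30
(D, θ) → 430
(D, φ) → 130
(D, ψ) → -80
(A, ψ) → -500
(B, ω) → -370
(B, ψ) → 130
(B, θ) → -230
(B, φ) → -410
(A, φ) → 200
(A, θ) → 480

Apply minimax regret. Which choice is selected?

C

Column bests: θ=480, φ=220, ψ=300, ω=350.
A regrets: 0, 20, 800, 0 → max 800
B regrets: 710, 630, 170, 720 → max 720
C regrets: 380, 0, 0, 320 → max 380
D regrets: 50, 90, 380, 660 → max 660
Smallest max regret = 380 → C.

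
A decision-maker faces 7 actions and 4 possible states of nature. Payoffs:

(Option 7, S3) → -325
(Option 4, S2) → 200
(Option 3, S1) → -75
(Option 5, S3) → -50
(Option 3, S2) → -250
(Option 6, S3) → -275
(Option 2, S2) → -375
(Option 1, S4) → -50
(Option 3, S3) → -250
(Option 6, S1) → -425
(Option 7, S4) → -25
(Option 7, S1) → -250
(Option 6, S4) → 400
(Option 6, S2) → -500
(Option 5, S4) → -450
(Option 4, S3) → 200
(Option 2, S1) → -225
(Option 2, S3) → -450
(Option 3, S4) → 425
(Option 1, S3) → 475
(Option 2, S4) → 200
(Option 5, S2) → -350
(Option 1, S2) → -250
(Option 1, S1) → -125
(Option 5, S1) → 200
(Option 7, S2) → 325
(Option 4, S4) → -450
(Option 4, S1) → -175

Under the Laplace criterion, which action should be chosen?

Row averages: Option 1=12.5, Option 2=-212.5, Option 3=-37.5, Option 4=-56.25, Option 5=-162.5, Option 6=-200, Option 7=-68.75
Highest average = 12.5 → Option 1.

Option 1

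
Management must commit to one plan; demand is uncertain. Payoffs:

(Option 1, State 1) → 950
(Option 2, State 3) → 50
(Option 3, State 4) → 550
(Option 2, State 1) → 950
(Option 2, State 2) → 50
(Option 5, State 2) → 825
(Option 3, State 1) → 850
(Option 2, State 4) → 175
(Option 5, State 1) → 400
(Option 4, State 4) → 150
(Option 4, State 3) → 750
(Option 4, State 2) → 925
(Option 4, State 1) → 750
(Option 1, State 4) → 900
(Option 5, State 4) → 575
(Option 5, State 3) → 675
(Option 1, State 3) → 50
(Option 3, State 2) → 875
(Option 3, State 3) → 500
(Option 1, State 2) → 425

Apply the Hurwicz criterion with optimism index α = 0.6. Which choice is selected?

Option 1: 0.6·950 + 0.4·50 = 590
Option 2: 0.6·950 + 0.4·50 = 590
Option 3: 0.6·875 + 0.4·500 = 725
Option 4: 0.6·925 + 0.4·150 = 615
Option 5: 0.6·825 + 0.4·400 = 655
Highest Hurwicz score = 725 → Option 3.

Option 3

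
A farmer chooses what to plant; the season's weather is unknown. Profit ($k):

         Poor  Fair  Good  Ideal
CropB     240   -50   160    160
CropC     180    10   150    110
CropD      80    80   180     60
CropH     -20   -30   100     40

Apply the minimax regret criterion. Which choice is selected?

CropC

Column bests: Poor=240, Fair=80, Good=180, Ideal=160.
CropB regrets: 0, 130, 20, 0 → max 130
CropC regrets: 60, 70, 30, 50 → max 70
CropD regrets: 160, 0, 0, 100 → max 160
CropH regrets: 260, 110, 80, 120 → max 260
Smallest max regret = 70 → CropC.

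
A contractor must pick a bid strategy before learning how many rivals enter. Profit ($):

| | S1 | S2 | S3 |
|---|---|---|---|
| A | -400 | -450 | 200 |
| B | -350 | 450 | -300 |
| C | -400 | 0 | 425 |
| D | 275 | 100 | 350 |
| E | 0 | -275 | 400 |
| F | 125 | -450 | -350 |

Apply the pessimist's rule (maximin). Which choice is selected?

Row minima: A=-450, B=-350, C=-400, D=100, E=-275, F=-450
Best worst-case = 100 → D.

D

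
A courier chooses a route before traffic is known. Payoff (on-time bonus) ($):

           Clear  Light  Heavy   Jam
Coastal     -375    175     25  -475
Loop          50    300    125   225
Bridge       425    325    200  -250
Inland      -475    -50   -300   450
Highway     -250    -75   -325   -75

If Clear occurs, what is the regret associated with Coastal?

Best payoff under Clear is 425.
Regret = 425 − (-375) = 800.

800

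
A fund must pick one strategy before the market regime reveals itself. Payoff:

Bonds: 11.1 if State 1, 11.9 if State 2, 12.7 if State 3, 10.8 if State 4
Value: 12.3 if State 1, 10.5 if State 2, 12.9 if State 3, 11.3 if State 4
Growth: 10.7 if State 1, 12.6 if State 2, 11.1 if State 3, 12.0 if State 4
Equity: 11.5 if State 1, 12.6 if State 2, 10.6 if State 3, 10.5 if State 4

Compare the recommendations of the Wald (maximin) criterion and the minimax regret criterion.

Row minima: Bonds=10.8, Value=10.5, Growth=10.7, Equity=10.5
Best worst-case = 10.8 → Bonds.
Column bests: State 1=12.3, State 2=12.6, State 3=12.9, State 4=12.0.
Bonds regrets: 1.2, 0.7, 0.2, 1.2 → max 1.2
Value regrets: 0.0, 2.1, 0.0, 0.7 → max 2.1
Growth regrets: 1.6, 0.0, 1.8, 0.0 → max 1.8
Equity regrets: 0.8, 0.0, 2.3, 1.5 → max 2.3
Smallest max regret = 1.2 → Bonds.

maximin → Bonds; minimax regret → Bonds (agree)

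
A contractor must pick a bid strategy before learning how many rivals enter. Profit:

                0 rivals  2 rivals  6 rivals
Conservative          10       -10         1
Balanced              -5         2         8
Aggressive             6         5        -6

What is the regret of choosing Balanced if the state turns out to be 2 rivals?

Best payoff under 2 rivals is 5.
Regret = 5 − 2 = 3.

3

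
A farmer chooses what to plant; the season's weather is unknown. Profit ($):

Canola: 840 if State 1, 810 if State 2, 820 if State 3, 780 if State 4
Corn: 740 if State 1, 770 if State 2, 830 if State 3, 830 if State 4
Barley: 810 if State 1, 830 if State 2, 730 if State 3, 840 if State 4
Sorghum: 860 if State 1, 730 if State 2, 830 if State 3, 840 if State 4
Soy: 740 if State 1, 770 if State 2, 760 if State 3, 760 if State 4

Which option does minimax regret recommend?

Canola

Column bests: State 1=860, State 2=830, State 3=830, State 4=840.
Canola regrets: 20, 20, 10, 60 → max 60
Corn regrets: 120, 60, 0, 10 → max 120
Barley regrets: 50, 0, 100, 0 → max 100
Sorghum regrets: 0, 100, 0, 0 → max 100
Soy regrets: 120, 60, 70, 80 → max 120
Smallest max regret = 60 → Canola.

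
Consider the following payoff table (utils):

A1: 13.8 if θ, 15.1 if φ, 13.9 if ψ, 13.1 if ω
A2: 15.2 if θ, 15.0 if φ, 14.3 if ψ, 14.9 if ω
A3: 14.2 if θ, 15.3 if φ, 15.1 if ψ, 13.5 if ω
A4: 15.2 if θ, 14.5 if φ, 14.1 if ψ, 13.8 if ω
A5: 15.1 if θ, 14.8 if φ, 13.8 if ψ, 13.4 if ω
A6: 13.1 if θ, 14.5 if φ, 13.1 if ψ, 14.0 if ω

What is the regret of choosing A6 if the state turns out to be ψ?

Best payoff under ψ is 15.1.
Regret = 15.1 − 13.1 = 2.0.

2.0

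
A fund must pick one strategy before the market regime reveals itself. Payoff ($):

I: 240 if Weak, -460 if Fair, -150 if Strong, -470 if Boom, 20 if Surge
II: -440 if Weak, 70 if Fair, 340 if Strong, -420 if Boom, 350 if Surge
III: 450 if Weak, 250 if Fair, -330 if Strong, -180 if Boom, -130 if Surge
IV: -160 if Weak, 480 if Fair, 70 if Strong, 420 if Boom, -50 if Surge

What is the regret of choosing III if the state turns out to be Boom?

600

Best payoff under Boom is 420.
Regret = 420 − (-180) = 600.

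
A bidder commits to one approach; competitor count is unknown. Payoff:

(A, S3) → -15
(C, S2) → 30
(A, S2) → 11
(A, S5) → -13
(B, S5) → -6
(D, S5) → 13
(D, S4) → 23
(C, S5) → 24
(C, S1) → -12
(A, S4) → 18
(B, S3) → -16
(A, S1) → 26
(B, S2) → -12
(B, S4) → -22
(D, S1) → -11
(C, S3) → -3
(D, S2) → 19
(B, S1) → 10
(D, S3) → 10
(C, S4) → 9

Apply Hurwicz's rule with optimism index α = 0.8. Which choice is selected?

C

A: 0.8·26 + 0.2·(-15) = 17.8
B: 0.8·10 + 0.2·(-22) = 3.6
C: 0.8·30 + 0.2·(-12) = 21.6
D: 0.8·23 + 0.2·(-11) = 16.2
Highest Hurwicz score = 21.6 → C.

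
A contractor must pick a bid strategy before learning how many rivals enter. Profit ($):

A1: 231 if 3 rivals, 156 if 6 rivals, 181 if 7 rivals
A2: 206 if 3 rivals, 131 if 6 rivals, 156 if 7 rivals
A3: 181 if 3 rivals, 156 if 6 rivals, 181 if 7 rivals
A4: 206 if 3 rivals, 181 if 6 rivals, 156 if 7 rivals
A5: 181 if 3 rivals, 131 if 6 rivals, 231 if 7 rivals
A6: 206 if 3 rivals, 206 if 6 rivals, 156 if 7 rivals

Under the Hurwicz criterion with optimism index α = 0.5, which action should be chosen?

A1: 0.5·231 + 0.5·156 = 193.5
A2: 0.5·206 + 0.5·131 = 168.5
A3: 0.5·181 + 0.5·156 = 168.5
A4: 0.5·206 + 0.5·156 = 181
A5: 0.5·231 + 0.5·131 = 181
A6: 0.5·206 + 0.5·156 = 181
Highest Hurwicz score = 193.5 → A1.

A1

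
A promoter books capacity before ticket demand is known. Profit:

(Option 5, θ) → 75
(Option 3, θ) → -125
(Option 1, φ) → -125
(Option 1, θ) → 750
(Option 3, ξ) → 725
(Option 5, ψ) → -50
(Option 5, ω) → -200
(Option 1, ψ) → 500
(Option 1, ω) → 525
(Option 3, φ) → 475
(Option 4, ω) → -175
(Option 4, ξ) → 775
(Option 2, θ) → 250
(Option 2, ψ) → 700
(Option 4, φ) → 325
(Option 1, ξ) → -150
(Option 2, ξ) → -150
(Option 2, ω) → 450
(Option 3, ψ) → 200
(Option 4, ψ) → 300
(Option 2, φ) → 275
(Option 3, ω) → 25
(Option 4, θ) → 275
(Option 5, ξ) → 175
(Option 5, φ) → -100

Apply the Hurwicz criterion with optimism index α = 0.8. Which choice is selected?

Option 4

Option 1: 0.8·750 + 0.2·(-150) = 570
Option 2: 0.8·700 + 0.2·(-150) = 530
Option 3: 0.8·725 + 0.2·(-125) = 555
Option 4: 0.8·775 + 0.2·(-175) = 585
Option 5: 0.8·175 + 0.2·(-200) = 100
Highest Hurwicz score = 585 → Option 4.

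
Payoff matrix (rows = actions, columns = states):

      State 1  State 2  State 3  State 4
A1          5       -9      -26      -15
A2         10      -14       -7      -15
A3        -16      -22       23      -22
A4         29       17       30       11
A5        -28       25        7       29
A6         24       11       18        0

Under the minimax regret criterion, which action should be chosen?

Column bests: State 1=29, State 2=25, State 3=30, State 4=29.
A1 regrets: 24, 34, 56, 44 → max 56
A2 regrets: 19, 39, 37, 44 → max 44
A3 regrets: 45, 47, 7, 51 → max 51
A4 regrets: 0, 8, 0, 18 → max 18
A5 regrets: 57, 0, 23, 0 → max 57
A6 regrets: 5, 14, 12, 29 → max 29
Smallest max regret = 18 → A4.

A4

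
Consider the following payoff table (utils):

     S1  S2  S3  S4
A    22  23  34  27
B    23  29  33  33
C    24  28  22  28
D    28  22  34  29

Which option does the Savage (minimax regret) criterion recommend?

Column bests: S1=28, S2=29, S3=34, S4=33.
A regrets: 6, 6, 0, 6 → max 6
B regrets: 5, 0, 1, 0 → max 5
C regrets: 4, 1, 12, 5 → max 12
D regrets: 0, 7, 0, 4 → max 7
Smallest max regret = 5 → B.

B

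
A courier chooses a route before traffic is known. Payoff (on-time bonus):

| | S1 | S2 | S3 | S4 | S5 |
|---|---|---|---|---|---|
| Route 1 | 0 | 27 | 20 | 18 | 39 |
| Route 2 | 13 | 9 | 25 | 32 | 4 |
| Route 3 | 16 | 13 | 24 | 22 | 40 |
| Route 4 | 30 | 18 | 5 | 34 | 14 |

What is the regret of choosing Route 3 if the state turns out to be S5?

0

Best payoff under S5 is 40.
Regret = 40 − 40 = 0.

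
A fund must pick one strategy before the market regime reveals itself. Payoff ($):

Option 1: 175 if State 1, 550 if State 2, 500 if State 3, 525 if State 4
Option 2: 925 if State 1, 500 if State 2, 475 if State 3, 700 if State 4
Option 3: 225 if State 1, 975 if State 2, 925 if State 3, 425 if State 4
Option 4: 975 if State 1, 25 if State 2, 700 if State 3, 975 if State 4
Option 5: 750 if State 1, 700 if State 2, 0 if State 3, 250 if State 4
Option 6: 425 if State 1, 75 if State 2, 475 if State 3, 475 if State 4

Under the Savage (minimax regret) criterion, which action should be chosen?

Column bests: State 1=975, State 2=975, State 3=925, State 4=975.
Option 1 regrets: 800, 425, 425, 450 → max 800
Option 2 regrets: 50, 475, 450, 275 → max 475
Option 3 regrets: 750, 0, 0, 550 → max 750
Option 4 regrets: 0, 950, 225, 0 → max 950
Option 5 regrets: 225, 275, 925, 725 → max 925
Option 6 regrets: 550, 900, 450, 500 → max 900
Smallest max regret = 475 → Option 2.

Option 2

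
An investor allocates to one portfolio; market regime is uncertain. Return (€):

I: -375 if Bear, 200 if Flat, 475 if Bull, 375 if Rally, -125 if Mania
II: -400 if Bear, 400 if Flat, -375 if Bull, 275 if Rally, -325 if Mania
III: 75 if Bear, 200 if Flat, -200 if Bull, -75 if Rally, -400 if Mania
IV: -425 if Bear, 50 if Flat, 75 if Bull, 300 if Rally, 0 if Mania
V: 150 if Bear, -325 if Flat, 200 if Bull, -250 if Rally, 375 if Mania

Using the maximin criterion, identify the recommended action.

Row minima: I=-375, II=-400, III=-400, IV=-425, V=-325
Best worst-case = -325 → V.

V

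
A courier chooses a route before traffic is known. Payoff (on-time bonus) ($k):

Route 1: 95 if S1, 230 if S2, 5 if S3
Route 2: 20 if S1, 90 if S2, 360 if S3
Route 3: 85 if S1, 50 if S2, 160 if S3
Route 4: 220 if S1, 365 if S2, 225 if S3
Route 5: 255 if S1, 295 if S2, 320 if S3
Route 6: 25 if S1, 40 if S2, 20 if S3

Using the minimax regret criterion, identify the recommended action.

Route 5

Column bests: S1=255, S2=365, S3=360.
Route 1 regrets: 160, 135, 355 → max 355
Route 2 regrets: 235, 275, 0 → max 275
Route 3 regrets: 170, 315, 200 → max 315
Route 4 regrets: 35, 0, 135 → max 135
Route 5 regrets: 0, 70, 40 → max 70
Route 6 regrets: 230, 325, 340 → max 340
Smallest max regret = 70 → Route 5.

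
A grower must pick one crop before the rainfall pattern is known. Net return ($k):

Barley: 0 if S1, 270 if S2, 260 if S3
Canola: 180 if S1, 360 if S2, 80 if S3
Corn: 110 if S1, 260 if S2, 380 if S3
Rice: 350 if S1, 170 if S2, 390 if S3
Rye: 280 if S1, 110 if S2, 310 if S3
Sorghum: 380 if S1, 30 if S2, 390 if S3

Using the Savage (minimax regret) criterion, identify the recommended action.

Rice

Column bests: S1=380, S2=360, S3=390.
Barley regrets: 380, 90, 130 → max 380
Canola regrets: 200, 0, 310 → max 310
Corn regrets: 270, 100, 10 → max 270
Rice regrets: 30, 190, 0 → max 190
Rye regrets: 100, 250, 80 → max 250
Sorghum regrets: 0, 330, 0 → max 330
Smallest max regret = 190 → Rice.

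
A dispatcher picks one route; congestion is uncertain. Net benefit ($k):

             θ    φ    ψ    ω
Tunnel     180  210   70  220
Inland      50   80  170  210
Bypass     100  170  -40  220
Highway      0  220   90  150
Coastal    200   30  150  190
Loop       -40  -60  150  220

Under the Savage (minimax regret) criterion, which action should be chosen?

Column bests: θ=200, φ=220, ψ=170, ω=220.
Tunnel regrets: 20, 10, 100, 0 → max 100
Inland regrets: 150, 140, 0, 10 → max 150
Bypass regrets: 100, 50, 210, 0 → max 210
Highway regrets: 200, 0, 80, 70 → max 200
Coastal regrets: 0, 190, 20, 30 → max 190
Loop regrets: 240, 280, 20, 0 → max 280
Smallest max regret = 100 → Tunnel.

Tunnel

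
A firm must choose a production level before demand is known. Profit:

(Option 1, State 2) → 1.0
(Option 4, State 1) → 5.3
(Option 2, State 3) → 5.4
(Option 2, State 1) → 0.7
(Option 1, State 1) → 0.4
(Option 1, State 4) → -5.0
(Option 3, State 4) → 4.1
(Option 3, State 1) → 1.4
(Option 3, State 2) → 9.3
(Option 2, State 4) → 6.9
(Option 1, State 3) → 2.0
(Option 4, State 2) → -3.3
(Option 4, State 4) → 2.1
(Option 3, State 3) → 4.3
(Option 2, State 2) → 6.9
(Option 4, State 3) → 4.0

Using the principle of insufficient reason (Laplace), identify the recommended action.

Option 2

Row averages: Option 1=-0.4, Option 2=4.975, Option 3=4.775, Option 4=2.025
Highest average = 4.975 → Option 2.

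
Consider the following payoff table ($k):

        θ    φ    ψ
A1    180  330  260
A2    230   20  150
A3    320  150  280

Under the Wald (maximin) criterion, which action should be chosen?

Row minima: A1=180, A2=20, A3=150
Best worst-case = 180 → A1.

A1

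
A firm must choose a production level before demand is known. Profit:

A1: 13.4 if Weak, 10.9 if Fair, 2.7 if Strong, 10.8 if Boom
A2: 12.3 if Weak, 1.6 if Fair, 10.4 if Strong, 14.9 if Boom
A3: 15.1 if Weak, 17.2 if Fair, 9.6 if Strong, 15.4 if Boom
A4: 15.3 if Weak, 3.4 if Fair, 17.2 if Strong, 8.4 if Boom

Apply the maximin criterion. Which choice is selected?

Row minima: A1=2.7, A2=1.6, A3=9.6, A4=3.4
Best worst-case = 9.6 → A3.

A3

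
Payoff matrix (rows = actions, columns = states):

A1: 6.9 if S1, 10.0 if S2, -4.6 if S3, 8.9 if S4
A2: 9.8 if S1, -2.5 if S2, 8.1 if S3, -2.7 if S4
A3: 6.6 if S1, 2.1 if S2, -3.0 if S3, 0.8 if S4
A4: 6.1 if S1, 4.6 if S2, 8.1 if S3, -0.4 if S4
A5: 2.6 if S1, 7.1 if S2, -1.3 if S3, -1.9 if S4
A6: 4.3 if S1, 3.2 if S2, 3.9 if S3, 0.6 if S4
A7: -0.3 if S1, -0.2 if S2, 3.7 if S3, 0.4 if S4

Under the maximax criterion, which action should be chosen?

A1

Row maxima: A1=10.0, A2=9.8, A3=6.6, A4=8.1, A5=7.1, A6=4.3, A7=3.7
Best best-case = 10.0 → A1.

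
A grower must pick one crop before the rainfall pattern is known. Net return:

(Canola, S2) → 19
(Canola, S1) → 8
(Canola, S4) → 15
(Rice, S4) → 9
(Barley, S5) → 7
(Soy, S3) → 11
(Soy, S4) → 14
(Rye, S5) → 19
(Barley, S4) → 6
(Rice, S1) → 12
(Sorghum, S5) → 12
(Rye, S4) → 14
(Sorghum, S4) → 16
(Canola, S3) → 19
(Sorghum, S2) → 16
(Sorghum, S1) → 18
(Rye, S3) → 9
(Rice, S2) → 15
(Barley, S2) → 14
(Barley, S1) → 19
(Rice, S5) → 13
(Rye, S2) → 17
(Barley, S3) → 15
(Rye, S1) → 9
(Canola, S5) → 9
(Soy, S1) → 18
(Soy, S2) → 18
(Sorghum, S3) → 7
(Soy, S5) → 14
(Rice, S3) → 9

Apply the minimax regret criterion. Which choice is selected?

Soy

Column bests: S1=19, S2=19, S3=19, S4=16, S5=19.
Soy regrets: 1, 1, 8, 2, 5 → max 8
Rye regrets: 10, 2, 10, 2, 0 → max 10
Canola regrets: 11, 0, 0, 1, 10 → max 11
Sorghum regrets: 1, 3, 12, 0, 7 → max 12
Barley regrets: 0, 5, 4, 10, 12 → max 12
Rice regrets: 7, 4, 10, 7, 6 → max 10
Smallest max regret = 8 → Soy.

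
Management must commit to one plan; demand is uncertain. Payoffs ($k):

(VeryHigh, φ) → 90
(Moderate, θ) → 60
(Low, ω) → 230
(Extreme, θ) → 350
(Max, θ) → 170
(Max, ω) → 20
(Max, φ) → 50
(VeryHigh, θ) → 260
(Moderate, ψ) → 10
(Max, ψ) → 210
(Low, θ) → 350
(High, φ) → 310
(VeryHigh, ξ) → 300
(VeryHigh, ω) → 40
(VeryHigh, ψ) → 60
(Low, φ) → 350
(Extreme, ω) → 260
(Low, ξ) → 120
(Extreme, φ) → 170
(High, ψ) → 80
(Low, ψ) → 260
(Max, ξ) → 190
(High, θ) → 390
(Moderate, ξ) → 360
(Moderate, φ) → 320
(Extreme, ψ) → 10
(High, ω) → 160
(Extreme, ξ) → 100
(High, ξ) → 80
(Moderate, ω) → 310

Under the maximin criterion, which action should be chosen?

Low

Row minima: Low=120, Moderate=10, High=80, VeryHigh=40, Extreme=10, Max=20
Best worst-case = 120 → Low.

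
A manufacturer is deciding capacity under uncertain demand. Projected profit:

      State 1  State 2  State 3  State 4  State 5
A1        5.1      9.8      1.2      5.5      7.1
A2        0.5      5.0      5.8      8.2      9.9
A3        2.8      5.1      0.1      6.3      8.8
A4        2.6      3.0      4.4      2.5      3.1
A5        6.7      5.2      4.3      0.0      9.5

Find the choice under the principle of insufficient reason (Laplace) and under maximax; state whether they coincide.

Row averages: A1=5.74, A2=5.88, A3=4.62, A4=3.12, A5=5.14
Highest average = 5.88 → A2.
Row maxima: A1=9.8, A2=9.9, A3=8.8, A4=4.4, A5=9.5
Best best-case = 9.9 → A2.

laplace → A2; maximax → A2 (agree)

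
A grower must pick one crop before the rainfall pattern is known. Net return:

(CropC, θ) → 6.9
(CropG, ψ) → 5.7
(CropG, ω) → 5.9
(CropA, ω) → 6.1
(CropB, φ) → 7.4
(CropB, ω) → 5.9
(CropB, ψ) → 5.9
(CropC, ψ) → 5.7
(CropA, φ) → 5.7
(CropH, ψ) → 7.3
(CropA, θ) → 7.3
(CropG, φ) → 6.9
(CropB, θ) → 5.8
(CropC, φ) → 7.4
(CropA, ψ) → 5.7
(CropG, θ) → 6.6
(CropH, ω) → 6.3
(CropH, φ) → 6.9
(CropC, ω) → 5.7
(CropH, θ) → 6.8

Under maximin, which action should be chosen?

Row minima: CropB=5.8, CropC=5.7, CropH=6.3, CropA=5.7, CropG=5.7
Best worst-case = 6.3 → CropH.

CropH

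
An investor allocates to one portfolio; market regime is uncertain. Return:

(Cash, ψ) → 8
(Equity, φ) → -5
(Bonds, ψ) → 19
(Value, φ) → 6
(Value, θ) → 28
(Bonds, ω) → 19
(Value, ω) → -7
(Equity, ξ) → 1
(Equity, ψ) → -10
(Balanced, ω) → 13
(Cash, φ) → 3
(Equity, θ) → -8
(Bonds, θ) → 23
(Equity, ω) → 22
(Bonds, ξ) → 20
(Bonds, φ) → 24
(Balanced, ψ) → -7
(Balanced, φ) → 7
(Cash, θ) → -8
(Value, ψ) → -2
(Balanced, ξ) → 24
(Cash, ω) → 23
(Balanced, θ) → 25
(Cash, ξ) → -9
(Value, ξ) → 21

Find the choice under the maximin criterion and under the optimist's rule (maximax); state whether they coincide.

maximin → Bonds; maximax → Value (disagree)

Row minima: Bonds=19, Cash=-9, Value=-7, Equity=-10, Balanced=-7
Best worst-case = 19 → Bonds.
Row maxima: Bonds=24, Cash=23, Value=28, Equity=22, Balanced=25
Best best-case = 28 → Value.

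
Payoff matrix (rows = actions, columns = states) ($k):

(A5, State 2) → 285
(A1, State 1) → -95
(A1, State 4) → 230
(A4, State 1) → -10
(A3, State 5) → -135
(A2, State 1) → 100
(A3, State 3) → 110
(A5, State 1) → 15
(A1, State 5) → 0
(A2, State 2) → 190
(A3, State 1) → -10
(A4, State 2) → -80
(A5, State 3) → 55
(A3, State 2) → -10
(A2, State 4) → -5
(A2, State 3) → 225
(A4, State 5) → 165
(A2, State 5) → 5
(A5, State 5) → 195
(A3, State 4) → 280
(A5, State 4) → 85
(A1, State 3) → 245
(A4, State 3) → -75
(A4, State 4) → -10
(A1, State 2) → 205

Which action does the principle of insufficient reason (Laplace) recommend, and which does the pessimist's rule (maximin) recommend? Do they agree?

Row averages: A1=117, A2=103, A3=47, A4=-2, A5=127
Highest average = 127 → A5.
Row minima: A1=-95, A2=-5, A3=-135, A4=-80, A5=15
Best worst-case = 15 → A5.

laplace → A5; maximin → A5 (agree)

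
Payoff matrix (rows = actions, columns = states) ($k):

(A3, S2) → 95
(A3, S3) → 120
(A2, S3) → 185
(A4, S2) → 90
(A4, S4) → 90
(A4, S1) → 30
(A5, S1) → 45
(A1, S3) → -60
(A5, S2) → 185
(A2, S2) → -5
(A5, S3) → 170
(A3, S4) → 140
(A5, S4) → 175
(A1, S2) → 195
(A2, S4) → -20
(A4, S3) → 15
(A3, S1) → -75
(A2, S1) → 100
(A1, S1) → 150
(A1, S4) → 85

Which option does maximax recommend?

A1

Row maxima: A1=195, A2=185, A3=140, A4=90, A5=185
Best best-case = 195 → A1.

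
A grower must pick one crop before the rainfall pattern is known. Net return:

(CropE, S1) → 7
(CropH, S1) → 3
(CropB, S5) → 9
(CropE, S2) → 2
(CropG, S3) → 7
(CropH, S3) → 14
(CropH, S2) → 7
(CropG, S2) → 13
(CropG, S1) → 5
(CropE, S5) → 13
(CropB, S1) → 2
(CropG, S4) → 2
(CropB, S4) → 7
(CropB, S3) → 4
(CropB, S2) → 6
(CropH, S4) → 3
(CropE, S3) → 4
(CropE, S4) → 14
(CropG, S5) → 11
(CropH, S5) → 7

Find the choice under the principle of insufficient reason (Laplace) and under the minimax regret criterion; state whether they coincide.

laplace → CropE; minimax regret → CropB (disagree)

Row averages: CropB=5.6, CropH=6.8, CropG=7.6, CropE=8
Highest average = 8 → CropE.
Column bests: S1=7, S2=13, S3=14, S4=14, S5=13.
CropB regrets: 5, 7, 10, 7, 4 → max 10
CropH regrets: 4, 6, 0, 11, 6 → max 11
CropG regrets: 2, 0, 7, 12, 2 → max 12
CropE regrets: 0, 11, 10, 0, 0 → max 11
Smallest max regret = 10 → CropB.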